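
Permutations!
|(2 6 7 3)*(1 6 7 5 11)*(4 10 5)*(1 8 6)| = |(2 7 3)(4 10 5 11 8 6)| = 6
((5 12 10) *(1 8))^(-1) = ((1 8)(5 12 10))^(-1) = (1 8)(5 10 12)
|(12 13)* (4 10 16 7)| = 4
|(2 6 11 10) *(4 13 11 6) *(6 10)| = 6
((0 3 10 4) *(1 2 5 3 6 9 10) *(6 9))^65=((0 9 10 4)(1 2 5 3))^65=(0 9 10 4)(1 2 5 3)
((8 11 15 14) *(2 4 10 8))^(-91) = ((2 4 10 8 11 15 14))^(-91) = (15)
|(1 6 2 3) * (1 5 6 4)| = 4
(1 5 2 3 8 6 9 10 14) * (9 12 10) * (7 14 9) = [0, 5, 3, 8, 4, 2, 12, 14, 6, 7, 9, 11, 10, 13, 1] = (1 5 2 3 8 6 12 10 9 7 14)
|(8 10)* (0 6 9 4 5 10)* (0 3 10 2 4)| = |(0 6 9)(2 4 5)(3 10 8)| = 3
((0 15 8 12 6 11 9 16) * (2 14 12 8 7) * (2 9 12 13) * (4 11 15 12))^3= (0 15 16 6 9 12 7)(4 11)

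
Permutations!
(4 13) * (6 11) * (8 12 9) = (4 13)(6 11)(8 12 9) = [0, 1, 2, 3, 13, 5, 11, 7, 12, 8, 10, 6, 9, 4]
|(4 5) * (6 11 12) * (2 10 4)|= 12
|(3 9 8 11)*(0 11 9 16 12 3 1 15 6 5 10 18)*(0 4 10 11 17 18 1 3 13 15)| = |(0 17 18 4 10 1)(3 16 12 13 15 6 5 11)(8 9)| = 24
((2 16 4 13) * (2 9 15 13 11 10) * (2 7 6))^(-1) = (2 6 7 10 11 4 16)(9 13 15)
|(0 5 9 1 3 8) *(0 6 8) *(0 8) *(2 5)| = 8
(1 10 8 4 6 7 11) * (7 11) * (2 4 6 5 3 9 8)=(1 10 2 4 5 3 9 8 6 11)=[0, 10, 4, 9, 5, 3, 11, 7, 6, 8, 2, 1]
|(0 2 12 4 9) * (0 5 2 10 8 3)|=20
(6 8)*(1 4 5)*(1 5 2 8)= (1 4 2 8 6)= [0, 4, 8, 3, 2, 5, 1, 7, 6]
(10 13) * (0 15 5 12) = [15, 1, 2, 3, 4, 12, 6, 7, 8, 9, 13, 11, 0, 10, 14, 5] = (0 15 5 12)(10 13)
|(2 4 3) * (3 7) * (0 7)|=|(0 7 3 2 4)|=5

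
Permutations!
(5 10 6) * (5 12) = (5 10 6 12) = [0, 1, 2, 3, 4, 10, 12, 7, 8, 9, 6, 11, 5]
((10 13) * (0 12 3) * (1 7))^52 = ((0 12 3)(1 7)(10 13))^52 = (13)(0 12 3)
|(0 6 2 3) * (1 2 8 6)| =4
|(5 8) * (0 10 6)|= |(0 10 6)(5 8)|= 6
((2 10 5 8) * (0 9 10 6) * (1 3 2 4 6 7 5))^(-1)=((0 9 10 1 3 2 7 5 8 4 6))^(-1)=(0 6 4 8 5 7 2 3 1 10 9)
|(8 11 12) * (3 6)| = 6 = |(3 6)(8 11 12)|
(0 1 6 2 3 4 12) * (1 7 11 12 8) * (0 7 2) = (0 2 3 4 8 1 6)(7 11 12) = [2, 6, 3, 4, 8, 5, 0, 11, 1, 9, 10, 12, 7]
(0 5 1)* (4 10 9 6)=(0 5 1)(4 10 9 6)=[5, 0, 2, 3, 10, 1, 4, 7, 8, 6, 9]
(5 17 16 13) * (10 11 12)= (5 17 16 13)(10 11 12)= [0, 1, 2, 3, 4, 17, 6, 7, 8, 9, 11, 12, 10, 5, 14, 15, 13, 16]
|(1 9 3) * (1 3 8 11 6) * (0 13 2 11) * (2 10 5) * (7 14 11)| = 12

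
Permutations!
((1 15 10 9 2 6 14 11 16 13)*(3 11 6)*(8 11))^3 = ((1 15 10 9 2 3 8 11 16 13)(6 14))^3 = (1 9 8 13 10 3 16 15 2 11)(6 14)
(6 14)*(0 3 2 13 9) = (0 3 2 13 9)(6 14) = [3, 1, 13, 2, 4, 5, 14, 7, 8, 0, 10, 11, 12, 9, 6]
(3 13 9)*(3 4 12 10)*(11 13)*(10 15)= (3 11 13 9 4 12 15 10)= [0, 1, 2, 11, 12, 5, 6, 7, 8, 4, 3, 13, 15, 9, 14, 10]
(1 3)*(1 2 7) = (1 3 2 7) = [0, 3, 7, 2, 4, 5, 6, 1]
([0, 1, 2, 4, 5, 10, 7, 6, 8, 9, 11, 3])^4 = [0, 1, 2, 11, 3, 4, 6, 7, 8, 9, 5, 10]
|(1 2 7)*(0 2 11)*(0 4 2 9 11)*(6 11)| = 8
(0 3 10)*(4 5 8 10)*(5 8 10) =(0 3 4 8 5 10) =[3, 1, 2, 4, 8, 10, 6, 7, 5, 9, 0]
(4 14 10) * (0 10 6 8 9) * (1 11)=(0 10 4 14 6 8 9)(1 11)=[10, 11, 2, 3, 14, 5, 8, 7, 9, 0, 4, 1, 12, 13, 6]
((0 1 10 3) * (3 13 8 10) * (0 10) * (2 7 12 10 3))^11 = ((0 1 2 7 12 10 13 8))^11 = (0 7 13 1 12 8 2 10)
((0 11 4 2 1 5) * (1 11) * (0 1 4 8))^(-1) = (0 8 11 2 4)(1 5)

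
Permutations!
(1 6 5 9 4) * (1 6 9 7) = (1 9 4 6 5 7) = [0, 9, 2, 3, 6, 7, 5, 1, 8, 4]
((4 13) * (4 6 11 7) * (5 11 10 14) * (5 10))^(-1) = ((4 13 6 5 11 7)(10 14))^(-1) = (4 7 11 5 6 13)(10 14)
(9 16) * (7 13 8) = (7 13 8)(9 16) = [0, 1, 2, 3, 4, 5, 6, 13, 7, 16, 10, 11, 12, 8, 14, 15, 9]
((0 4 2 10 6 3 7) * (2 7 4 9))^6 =((0 9 2 10 6 3 4 7))^6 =(0 4 6 2)(3 10 9 7)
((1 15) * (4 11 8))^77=(1 15)(4 8 11)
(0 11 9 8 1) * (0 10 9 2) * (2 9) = [11, 10, 0, 3, 4, 5, 6, 7, 1, 8, 2, 9] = (0 11 9 8 1 10 2)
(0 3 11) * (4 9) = [3, 1, 2, 11, 9, 5, 6, 7, 8, 4, 10, 0] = (0 3 11)(4 9)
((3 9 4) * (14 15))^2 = ((3 9 4)(14 15))^2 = (15)(3 4 9)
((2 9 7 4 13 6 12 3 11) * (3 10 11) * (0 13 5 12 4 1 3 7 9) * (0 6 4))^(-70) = (0 4 12 11 6 13 5 10 2)(1 7 3)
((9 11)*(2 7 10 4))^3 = (2 4 10 7)(9 11)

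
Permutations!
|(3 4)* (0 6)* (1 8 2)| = 6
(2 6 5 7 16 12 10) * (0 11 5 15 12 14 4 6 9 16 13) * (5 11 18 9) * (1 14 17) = (0 18 9 16 17 1 14 4 6 15 12 10 2 5 7 13) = [18, 14, 5, 3, 6, 7, 15, 13, 8, 16, 2, 11, 10, 0, 4, 12, 17, 1, 9]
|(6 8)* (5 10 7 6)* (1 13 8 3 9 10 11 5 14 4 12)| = |(1 13 8 14 4 12)(3 9 10 7 6)(5 11)| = 30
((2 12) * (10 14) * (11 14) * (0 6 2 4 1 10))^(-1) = (0 14 11 10 1 4 12 2 6)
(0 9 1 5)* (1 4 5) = (0 9 4 5) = [9, 1, 2, 3, 5, 0, 6, 7, 8, 4]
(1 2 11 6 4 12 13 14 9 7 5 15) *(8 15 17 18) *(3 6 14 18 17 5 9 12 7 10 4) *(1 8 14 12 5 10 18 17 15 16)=(1 2 11 12 13 17 15 8 16)(3 6)(4 7 9 18 14 5 10)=[0, 2, 11, 6, 7, 10, 3, 9, 16, 18, 4, 12, 13, 17, 5, 8, 1, 15, 14]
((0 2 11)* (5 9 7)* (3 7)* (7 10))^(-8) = (0 2 11)(3 7 9 10 5)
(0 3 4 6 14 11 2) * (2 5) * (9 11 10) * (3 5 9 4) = (0 5 2)(4 6 14 10)(9 11) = [5, 1, 0, 3, 6, 2, 14, 7, 8, 11, 4, 9, 12, 13, 10]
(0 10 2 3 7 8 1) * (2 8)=[10, 0, 3, 7, 4, 5, 6, 2, 1, 9, 8]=(0 10 8 1)(2 3 7)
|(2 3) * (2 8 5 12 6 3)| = 5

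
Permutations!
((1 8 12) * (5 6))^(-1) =((1 8 12)(5 6))^(-1) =(1 12 8)(5 6)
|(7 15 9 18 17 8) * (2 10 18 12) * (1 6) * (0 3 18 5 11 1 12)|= 56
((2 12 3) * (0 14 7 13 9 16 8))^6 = (0 8 16 9 13 7 14)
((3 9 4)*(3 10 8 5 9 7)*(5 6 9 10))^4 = (4 6 10)(5 9 8)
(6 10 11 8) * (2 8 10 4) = (2 8 6 4)(10 11) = [0, 1, 8, 3, 2, 5, 4, 7, 6, 9, 11, 10]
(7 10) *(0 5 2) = (0 5 2)(7 10) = [5, 1, 0, 3, 4, 2, 6, 10, 8, 9, 7]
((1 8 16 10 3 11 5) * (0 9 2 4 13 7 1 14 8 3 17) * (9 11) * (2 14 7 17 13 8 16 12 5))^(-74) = ((0 11 2 4 8 12 5 7 1 3 9 14 16 10 13 17))^(-74) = (0 5 16 2 1 13 8 9)(3 17 12 14 11 7 10 4)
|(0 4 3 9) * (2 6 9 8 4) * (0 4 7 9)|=|(0 2 6)(3 8 7 9 4)|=15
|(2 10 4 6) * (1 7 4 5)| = |(1 7 4 6 2 10 5)| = 7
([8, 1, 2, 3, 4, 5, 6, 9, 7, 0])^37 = (0 8 7 9)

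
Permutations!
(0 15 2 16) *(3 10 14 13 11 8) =[15, 1, 16, 10, 4, 5, 6, 7, 3, 9, 14, 8, 12, 11, 13, 2, 0] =(0 15 2 16)(3 10 14 13 11 8)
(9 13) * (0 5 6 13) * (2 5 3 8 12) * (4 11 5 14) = (0 3 8 12 2 14 4 11 5 6 13 9) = [3, 1, 14, 8, 11, 6, 13, 7, 12, 0, 10, 5, 2, 9, 4]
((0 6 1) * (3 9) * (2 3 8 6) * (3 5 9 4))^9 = (0 5 8 1 2 9 6)(3 4)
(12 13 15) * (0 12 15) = [12, 1, 2, 3, 4, 5, 6, 7, 8, 9, 10, 11, 13, 0, 14, 15] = (15)(0 12 13)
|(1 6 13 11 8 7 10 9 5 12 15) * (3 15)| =|(1 6 13 11 8 7 10 9 5 12 3 15)| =12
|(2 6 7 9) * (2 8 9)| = 6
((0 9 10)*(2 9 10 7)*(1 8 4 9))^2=((0 10)(1 8 4 9 7 2))^2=(10)(1 4 7)(2 8 9)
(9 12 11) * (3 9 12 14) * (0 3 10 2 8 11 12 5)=[3, 1, 8, 9, 4, 0, 6, 7, 11, 14, 2, 5, 12, 13, 10]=(0 3 9 14 10 2 8 11 5)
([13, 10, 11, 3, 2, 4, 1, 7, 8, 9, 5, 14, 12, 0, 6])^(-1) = [13, 6, 4, 3, 5, 10, 14, 7, 8, 9, 1, 2, 12, 0, 11]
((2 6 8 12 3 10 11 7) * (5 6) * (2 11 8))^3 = ((2 5 6)(3 10 8 12)(7 11))^3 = (3 12 8 10)(7 11)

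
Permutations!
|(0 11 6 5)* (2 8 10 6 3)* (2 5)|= 4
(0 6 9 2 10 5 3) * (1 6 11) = (0 11 1 6 9 2 10 5 3) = [11, 6, 10, 0, 4, 3, 9, 7, 8, 2, 5, 1]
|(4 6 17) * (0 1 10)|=3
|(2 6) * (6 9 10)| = 4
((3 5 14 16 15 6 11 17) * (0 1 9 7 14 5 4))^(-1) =(0 4 3 17 11 6 15 16 14 7 9 1)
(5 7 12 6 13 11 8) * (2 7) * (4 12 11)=(2 7 11 8 5)(4 12 6 13)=[0, 1, 7, 3, 12, 2, 13, 11, 5, 9, 10, 8, 6, 4]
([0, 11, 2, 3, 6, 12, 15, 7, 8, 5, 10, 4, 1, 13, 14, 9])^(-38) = [0, 4, 2, 3, 15, 1, 9, 7, 8, 12, 10, 6, 11, 13, 14, 5]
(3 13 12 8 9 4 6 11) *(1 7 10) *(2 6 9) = (1 7 10)(2 6 11 3 13 12 8)(4 9) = [0, 7, 6, 13, 9, 5, 11, 10, 2, 4, 1, 3, 8, 12]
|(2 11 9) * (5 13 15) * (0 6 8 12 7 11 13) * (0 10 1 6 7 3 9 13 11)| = |(0 7)(1 6 8 12 3 9 2 11 13 15 5 10)| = 12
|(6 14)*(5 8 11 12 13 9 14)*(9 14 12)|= 8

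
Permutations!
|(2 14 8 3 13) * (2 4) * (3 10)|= 7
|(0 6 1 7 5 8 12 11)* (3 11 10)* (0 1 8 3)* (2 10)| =30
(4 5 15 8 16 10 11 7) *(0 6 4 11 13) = (0 6 4 5 15 8 16 10 13)(7 11) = [6, 1, 2, 3, 5, 15, 4, 11, 16, 9, 13, 7, 12, 0, 14, 8, 10]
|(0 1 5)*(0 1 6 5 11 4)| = |(0 6 5 1 11 4)| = 6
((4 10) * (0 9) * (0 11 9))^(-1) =(4 10)(9 11)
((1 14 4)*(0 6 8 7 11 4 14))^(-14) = ((14)(0 6 8 7 11 4 1))^(-14) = (14)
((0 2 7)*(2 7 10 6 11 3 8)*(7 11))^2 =(0 3 2 6)(7 11 8 10)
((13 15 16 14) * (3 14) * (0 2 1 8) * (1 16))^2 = (0 16 14 15 8 2 3 13 1) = ((0 2 16 3 14 13 15 1 8))^2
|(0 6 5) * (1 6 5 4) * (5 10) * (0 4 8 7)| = 8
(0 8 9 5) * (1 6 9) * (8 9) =(0 9 5)(1 6 8) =[9, 6, 2, 3, 4, 0, 8, 7, 1, 5]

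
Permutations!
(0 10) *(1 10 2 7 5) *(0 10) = (10)(0 2 7 5 1) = [2, 0, 7, 3, 4, 1, 6, 5, 8, 9, 10]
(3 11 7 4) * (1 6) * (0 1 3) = (0 1 6 3 11 7 4) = [1, 6, 2, 11, 0, 5, 3, 4, 8, 9, 10, 7]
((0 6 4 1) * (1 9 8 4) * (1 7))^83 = (0 1 7 6)(4 8 9)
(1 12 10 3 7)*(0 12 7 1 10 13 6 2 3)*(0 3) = (0 12 13 6 2)(1 7 10 3) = [12, 7, 0, 1, 4, 5, 2, 10, 8, 9, 3, 11, 13, 6]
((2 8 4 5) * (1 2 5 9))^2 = (1 8 9 2 4)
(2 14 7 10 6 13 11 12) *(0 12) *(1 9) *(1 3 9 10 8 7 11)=[12, 10, 14, 9, 4, 5, 13, 8, 7, 3, 6, 0, 2, 1, 11]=(0 12 2 14 11)(1 10 6 13)(3 9)(7 8)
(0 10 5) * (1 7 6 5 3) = (0 10 3 1 7 6 5) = [10, 7, 2, 1, 4, 0, 5, 6, 8, 9, 3]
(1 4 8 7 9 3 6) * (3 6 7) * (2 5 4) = (1 2 5 4 8 3 7 9 6) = [0, 2, 5, 7, 8, 4, 1, 9, 3, 6]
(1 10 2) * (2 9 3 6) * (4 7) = [0, 10, 1, 6, 7, 5, 2, 4, 8, 3, 9] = (1 10 9 3 6 2)(4 7)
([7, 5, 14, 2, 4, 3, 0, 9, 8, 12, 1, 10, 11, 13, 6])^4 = [11, 14, 7, 0, 4, 6, 12, 10, 8, 1, 2, 3, 5, 13, 9]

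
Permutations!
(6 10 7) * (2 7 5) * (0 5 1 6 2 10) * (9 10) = [5, 6, 7, 3, 4, 9, 0, 2, 8, 10, 1] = (0 5 9 10 1 6)(2 7)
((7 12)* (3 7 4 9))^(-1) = ((3 7 12 4 9))^(-1) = (3 9 4 12 7)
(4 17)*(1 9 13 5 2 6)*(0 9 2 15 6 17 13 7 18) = (0 9 7 18)(1 2 17 4 13 5 15 6) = [9, 2, 17, 3, 13, 15, 1, 18, 8, 7, 10, 11, 12, 5, 14, 6, 16, 4, 0]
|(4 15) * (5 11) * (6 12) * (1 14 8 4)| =|(1 14 8 4 15)(5 11)(6 12)| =10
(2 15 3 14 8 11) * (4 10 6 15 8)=(2 8 11)(3 14 4 10 6 15)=[0, 1, 8, 14, 10, 5, 15, 7, 11, 9, 6, 2, 12, 13, 4, 3]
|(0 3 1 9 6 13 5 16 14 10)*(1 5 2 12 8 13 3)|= 36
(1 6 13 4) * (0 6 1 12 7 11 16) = [6, 1, 2, 3, 12, 5, 13, 11, 8, 9, 10, 16, 7, 4, 14, 15, 0] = (0 6 13 4 12 7 11 16)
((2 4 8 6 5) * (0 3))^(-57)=(0 3)(2 6 4 5 8)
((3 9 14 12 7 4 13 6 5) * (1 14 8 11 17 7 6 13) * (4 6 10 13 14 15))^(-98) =(1 15 4)(3 6 17 8)(5 7 11 9)(10 14)(12 13)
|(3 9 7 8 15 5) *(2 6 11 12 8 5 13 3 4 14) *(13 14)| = |(2 6 11 12 8 15 14)(3 9 7 5 4 13)| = 42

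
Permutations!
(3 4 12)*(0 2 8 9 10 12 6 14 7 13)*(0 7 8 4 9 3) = [2, 1, 4, 9, 6, 5, 14, 13, 3, 10, 12, 11, 0, 7, 8] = (0 2 4 6 14 8 3 9 10 12)(7 13)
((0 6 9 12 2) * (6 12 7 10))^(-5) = ((0 12 2)(6 9 7 10))^(-5) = (0 12 2)(6 10 7 9)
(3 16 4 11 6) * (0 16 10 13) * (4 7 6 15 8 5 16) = [4, 1, 2, 10, 11, 16, 3, 6, 5, 9, 13, 15, 12, 0, 14, 8, 7] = (0 4 11 15 8 5 16 7 6 3 10 13)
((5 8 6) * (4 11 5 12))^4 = (4 6 5)(8 11 12)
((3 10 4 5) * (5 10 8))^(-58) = (10)(3 5 8)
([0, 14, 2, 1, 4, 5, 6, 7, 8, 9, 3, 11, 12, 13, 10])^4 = [0, 1, 2, 3, 4, 5, 6, 7, 8, 9, 10, 11, 12, 13, 14]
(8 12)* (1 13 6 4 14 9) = (1 13 6 4 14 9)(8 12) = [0, 13, 2, 3, 14, 5, 4, 7, 12, 1, 10, 11, 8, 6, 9]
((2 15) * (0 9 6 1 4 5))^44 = (15)(0 6 4)(1 5 9)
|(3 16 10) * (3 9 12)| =5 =|(3 16 10 9 12)|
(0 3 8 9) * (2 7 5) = (0 3 8 9)(2 7 5) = [3, 1, 7, 8, 4, 2, 6, 5, 9, 0]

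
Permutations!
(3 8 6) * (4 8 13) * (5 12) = (3 13 4 8 6)(5 12) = [0, 1, 2, 13, 8, 12, 3, 7, 6, 9, 10, 11, 5, 4]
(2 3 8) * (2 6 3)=(3 8 6)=[0, 1, 2, 8, 4, 5, 3, 7, 6]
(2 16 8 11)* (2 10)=(2 16 8 11 10)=[0, 1, 16, 3, 4, 5, 6, 7, 11, 9, 2, 10, 12, 13, 14, 15, 8]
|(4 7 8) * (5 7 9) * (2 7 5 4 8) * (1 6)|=2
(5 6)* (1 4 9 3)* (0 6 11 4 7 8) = (0 6 5 11 4 9 3 1 7 8) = [6, 7, 2, 1, 9, 11, 5, 8, 0, 3, 10, 4]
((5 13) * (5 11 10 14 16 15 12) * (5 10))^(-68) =((5 13 11)(10 14 16 15 12))^(-68) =(5 13 11)(10 16 12 14 15)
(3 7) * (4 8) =(3 7)(4 8) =[0, 1, 2, 7, 8, 5, 6, 3, 4]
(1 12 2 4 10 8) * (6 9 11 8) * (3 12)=(1 3 12 2 4 10 6 9 11 8)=[0, 3, 4, 12, 10, 5, 9, 7, 1, 11, 6, 8, 2]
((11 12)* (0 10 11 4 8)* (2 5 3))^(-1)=(0 8 4 12 11 10)(2 3 5)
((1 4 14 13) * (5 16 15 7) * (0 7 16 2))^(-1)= ((0 7 5 2)(1 4 14 13)(15 16))^(-1)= (0 2 5 7)(1 13 14 4)(15 16)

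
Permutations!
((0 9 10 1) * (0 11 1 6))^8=(11)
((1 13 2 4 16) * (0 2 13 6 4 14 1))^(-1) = ((0 2 14 1 6 4 16))^(-1) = (0 16 4 6 1 14 2)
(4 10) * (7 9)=(4 10)(7 9)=[0, 1, 2, 3, 10, 5, 6, 9, 8, 7, 4]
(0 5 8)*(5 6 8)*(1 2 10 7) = [6, 2, 10, 3, 4, 5, 8, 1, 0, 9, 7] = (0 6 8)(1 2 10 7)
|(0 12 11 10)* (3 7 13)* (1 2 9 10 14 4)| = 9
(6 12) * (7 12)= (6 7 12)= [0, 1, 2, 3, 4, 5, 7, 12, 8, 9, 10, 11, 6]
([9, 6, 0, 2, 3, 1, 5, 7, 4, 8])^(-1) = (0 2 3 4 8 9)(1 5 6)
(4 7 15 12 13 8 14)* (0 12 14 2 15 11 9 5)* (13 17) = (0 12 17 13 8 2 15 14 4 7 11 9 5) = [12, 1, 15, 3, 7, 0, 6, 11, 2, 5, 10, 9, 17, 8, 4, 14, 16, 13]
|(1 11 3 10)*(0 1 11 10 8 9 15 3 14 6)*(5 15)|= 30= |(0 1 10 11 14 6)(3 8 9 5 15)|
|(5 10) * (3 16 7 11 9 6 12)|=|(3 16 7 11 9 6 12)(5 10)|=14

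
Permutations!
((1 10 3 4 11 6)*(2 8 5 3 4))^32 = (1 4 6 10 11)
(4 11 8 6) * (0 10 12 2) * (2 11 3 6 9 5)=(0 10 12 11 8 9 5 2)(3 6 4)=[10, 1, 0, 6, 3, 2, 4, 7, 9, 5, 12, 8, 11]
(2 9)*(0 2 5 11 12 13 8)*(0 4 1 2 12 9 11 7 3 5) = (0 12 13 8 4 1 2 11 9)(3 5 7) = [12, 2, 11, 5, 1, 7, 6, 3, 4, 0, 10, 9, 13, 8]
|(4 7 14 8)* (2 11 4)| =6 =|(2 11 4 7 14 8)|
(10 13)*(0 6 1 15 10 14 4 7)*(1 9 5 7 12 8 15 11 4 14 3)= (0 6 9 5 7)(1 11 4 12 8 15 10 13 3)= [6, 11, 2, 1, 12, 7, 9, 0, 15, 5, 13, 4, 8, 3, 14, 10]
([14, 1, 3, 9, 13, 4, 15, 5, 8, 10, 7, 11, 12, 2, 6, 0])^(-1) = [15, 1, 13, 2, 5, 7, 14, 10, 8, 3, 9, 11, 12, 4, 0, 6]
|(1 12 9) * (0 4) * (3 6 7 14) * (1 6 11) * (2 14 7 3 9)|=8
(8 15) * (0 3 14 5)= (0 3 14 5)(8 15)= [3, 1, 2, 14, 4, 0, 6, 7, 15, 9, 10, 11, 12, 13, 5, 8]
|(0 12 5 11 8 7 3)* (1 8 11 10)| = |(0 12 5 10 1 8 7 3)| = 8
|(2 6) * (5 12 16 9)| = 4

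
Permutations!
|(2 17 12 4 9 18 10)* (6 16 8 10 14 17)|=30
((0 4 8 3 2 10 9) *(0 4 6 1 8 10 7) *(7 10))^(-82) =(0 4 10 3 1)(2 8 6 7 9)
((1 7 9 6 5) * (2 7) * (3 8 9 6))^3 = (9)(1 6 2 5 7)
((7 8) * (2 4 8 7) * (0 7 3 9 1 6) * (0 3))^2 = ((0 7)(1 6 3 9)(2 4 8))^2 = (1 3)(2 8 4)(6 9)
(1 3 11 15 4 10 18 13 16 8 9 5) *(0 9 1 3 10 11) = (0 9 5 3)(1 10 18 13 16 8)(4 11 15) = [9, 10, 2, 0, 11, 3, 6, 7, 1, 5, 18, 15, 12, 16, 14, 4, 8, 17, 13]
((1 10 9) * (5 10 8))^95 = ((1 8 5 10 9))^95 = (10)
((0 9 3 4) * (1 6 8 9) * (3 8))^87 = (0 6 4 1 3)(8 9)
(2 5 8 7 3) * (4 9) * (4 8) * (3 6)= (2 5 4 9 8 7 6 3)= [0, 1, 5, 2, 9, 4, 3, 6, 7, 8]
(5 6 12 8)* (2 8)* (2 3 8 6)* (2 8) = (2 6 12 3)(5 8) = [0, 1, 6, 2, 4, 8, 12, 7, 5, 9, 10, 11, 3]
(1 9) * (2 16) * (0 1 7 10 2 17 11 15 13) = (0 1 9 7 10 2 16 17 11 15 13) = [1, 9, 16, 3, 4, 5, 6, 10, 8, 7, 2, 15, 12, 0, 14, 13, 17, 11]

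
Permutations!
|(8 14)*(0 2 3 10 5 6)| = |(0 2 3 10 5 6)(8 14)| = 6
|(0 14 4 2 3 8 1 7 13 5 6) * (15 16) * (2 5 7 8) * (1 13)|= |(0 14 4 5 6)(1 8 13 7)(2 3)(15 16)|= 20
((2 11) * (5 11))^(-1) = (2 11 5)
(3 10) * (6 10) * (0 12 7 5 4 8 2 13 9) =(0 12 7 5 4 8 2 13 9)(3 6 10) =[12, 1, 13, 6, 8, 4, 10, 5, 2, 0, 3, 11, 7, 9]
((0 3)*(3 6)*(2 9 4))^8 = (0 3 6)(2 4 9)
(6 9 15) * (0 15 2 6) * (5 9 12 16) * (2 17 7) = (0 15)(2 6 12 16 5 9 17 7) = [15, 1, 6, 3, 4, 9, 12, 2, 8, 17, 10, 11, 16, 13, 14, 0, 5, 7]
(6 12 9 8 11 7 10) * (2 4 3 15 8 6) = (2 4 3 15 8 11 7 10)(6 12 9) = [0, 1, 4, 15, 3, 5, 12, 10, 11, 6, 2, 7, 9, 13, 14, 8]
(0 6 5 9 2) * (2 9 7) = (9)(0 6 5 7 2) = [6, 1, 0, 3, 4, 7, 5, 2, 8, 9]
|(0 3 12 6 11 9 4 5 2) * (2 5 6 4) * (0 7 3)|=8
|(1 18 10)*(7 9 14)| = 3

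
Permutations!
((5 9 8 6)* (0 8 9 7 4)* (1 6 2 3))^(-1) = (9)(0 4 7 5 6 1 3 2 8)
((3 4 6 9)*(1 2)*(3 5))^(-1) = (1 2)(3 5 9 6 4)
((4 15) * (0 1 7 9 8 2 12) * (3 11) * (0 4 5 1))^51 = (1 4 8)(2 7 15)(3 11)(5 12 9) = ((1 7 9 8 2 12 4 15 5)(3 11))^51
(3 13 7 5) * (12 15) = (3 13 7 5)(12 15) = [0, 1, 2, 13, 4, 3, 6, 5, 8, 9, 10, 11, 15, 7, 14, 12]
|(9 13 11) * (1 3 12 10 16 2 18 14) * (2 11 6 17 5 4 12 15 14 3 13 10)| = 12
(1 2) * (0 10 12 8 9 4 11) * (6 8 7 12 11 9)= [10, 2, 1, 3, 9, 5, 8, 12, 6, 4, 11, 0, 7]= (0 10 11)(1 2)(4 9)(6 8)(7 12)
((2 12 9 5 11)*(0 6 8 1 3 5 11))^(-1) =(0 5 3 1 8 6)(2 11 9 12)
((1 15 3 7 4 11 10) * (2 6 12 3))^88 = ((1 15 2 6 12 3 7 4 11 10))^88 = (1 11 7 12 2)(3 6 15 10 4)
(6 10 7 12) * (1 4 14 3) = (1 4 14 3)(6 10 7 12) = [0, 4, 2, 1, 14, 5, 10, 12, 8, 9, 7, 11, 6, 13, 3]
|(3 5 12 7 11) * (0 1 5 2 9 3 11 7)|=12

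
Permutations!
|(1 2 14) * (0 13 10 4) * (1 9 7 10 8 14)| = |(0 13 8 14 9 7 10 4)(1 2)| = 8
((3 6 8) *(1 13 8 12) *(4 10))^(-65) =((1 13 8 3 6 12)(4 10))^(-65) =(1 13 8 3 6 12)(4 10)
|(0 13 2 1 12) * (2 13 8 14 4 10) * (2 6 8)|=20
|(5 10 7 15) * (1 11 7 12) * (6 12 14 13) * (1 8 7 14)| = |(1 11 14 13 6 12 8 7 15 5 10)| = 11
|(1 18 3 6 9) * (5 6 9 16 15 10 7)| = 12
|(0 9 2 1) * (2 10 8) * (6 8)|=|(0 9 10 6 8 2 1)|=7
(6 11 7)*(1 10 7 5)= (1 10 7 6 11 5)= [0, 10, 2, 3, 4, 1, 11, 6, 8, 9, 7, 5]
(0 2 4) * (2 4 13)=(0 4)(2 13)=[4, 1, 13, 3, 0, 5, 6, 7, 8, 9, 10, 11, 12, 2]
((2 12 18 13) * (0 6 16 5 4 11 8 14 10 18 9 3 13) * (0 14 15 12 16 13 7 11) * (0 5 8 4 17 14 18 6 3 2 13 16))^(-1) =(18)(0 2 9 12 15 8 16 6 10 14 17 5 4 11 7 3)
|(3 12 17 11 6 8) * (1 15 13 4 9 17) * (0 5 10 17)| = 14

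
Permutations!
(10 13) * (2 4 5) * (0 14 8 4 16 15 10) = (0 14 8 4 5 2 16 15 10 13) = [14, 1, 16, 3, 5, 2, 6, 7, 4, 9, 13, 11, 12, 0, 8, 10, 15]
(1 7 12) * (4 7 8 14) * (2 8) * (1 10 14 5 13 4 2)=(2 8 5 13 4 7 12 10 14)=[0, 1, 8, 3, 7, 13, 6, 12, 5, 9, 14, 11, 10, 4, 2]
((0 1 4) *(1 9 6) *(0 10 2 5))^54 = ((0 9 6 1 4 10 2 5))^54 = (0 2 4 6)(1 9 5 10)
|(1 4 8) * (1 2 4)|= |(2 4 8)|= 3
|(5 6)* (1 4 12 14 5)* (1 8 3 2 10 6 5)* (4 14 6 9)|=|(1 14)(2 10 9 4 12 6 8 3)|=8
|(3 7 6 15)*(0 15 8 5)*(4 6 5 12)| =20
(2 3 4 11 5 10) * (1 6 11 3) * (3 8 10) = [0, 6, 1, 4, 8, 3, 11, 7, 10, 9, 2, 5] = (1 6 11 5 3 4 8 10 2)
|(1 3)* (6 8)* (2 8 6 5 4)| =4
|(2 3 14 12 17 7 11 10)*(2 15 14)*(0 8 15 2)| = 11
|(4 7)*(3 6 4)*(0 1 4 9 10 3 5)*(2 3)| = 5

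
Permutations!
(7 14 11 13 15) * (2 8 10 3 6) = [0, 1, 8, 6, 4, 5, 2, 14, 10, 9, 3, 13, 12, 15, 11, 7] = (2 8 10 3 6)(7 14 11 13 15)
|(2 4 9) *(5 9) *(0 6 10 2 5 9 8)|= |(0 6 10 2 4 9 5 8)|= 8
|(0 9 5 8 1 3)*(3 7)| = 7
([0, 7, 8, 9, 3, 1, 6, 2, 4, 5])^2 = (1 2 4 9)(3 5 7 8)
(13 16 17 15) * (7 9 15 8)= (7 9 15 13 16 17 8)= [0, 1, 2, 3, 4, 5, 6, 9, 7, 15, 10, 11, 12, 16, 14, 13, 17, 8]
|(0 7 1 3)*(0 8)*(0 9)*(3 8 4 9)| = |(0 7 1 8 3 4 9)| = 7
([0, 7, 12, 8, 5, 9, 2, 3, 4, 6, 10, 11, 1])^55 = (1 5)(2 8)(3 6)(4 12)(7 9)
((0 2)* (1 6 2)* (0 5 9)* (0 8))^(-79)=((0 1 6 2 5 9 8))^(-79)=(0 9 2 1 8 5 6)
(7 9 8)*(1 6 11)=(1 6 11)(7 9 8)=[0, 6, 2, 3, 4, 5, 11, 9, 7, 8, 10, 1]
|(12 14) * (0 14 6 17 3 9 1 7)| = 9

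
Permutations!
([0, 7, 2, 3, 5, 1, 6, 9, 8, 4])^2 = (1 9 5 7 4)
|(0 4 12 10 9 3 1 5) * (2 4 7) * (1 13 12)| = 30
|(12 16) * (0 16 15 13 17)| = 6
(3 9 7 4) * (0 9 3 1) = (0 9 7 4 1) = [9, 0, 2, 3, 1, 5, 6, 4, 8, 7]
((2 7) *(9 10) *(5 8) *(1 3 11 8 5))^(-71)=((1 3 11 8)(2 7)(9 10))^(-71)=(1 3 11 8)(2 7)(9 10)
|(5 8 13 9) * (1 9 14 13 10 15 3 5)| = |(1 9)(3 5 8 10 15)(13 14)| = 10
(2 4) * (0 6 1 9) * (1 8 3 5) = (0 6 8 3 5 1 9)(2 4) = [6, 9, 4, 5, 2, 1, 8, 7, 3, 0]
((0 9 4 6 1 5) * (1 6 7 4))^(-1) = (0 5 1 9)(4 7)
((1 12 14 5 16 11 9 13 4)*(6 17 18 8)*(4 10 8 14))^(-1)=(1 4 12)(5 14 18 17 6 8 10 13 9 11 16)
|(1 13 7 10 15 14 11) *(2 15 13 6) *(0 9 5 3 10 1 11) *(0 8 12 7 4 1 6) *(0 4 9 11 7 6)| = 30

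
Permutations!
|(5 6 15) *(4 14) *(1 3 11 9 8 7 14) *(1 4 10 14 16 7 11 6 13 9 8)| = |(1 3 6 15 5 13 9)(7 16)(8 11)(10 14)| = 14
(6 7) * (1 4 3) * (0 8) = (0 8)(1 4 3)(6 7) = [8, 4, 2, 1, 3, 5, 7, 6, 0]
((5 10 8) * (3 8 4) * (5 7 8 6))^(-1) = ((3 6 5 10 4)(7 8))^(-1) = (3 4 10 5 6)(7 8)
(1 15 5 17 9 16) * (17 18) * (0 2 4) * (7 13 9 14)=[2, 15, 4, 3, 0, 18, 6, 13, 8, 16, 10, 11, 12, 9, 7, 5, 1, 14, 17]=(0 2 4)(1 15 5 18 17 14 7 13 9 16)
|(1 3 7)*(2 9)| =|(1 3 7)(2 9)| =6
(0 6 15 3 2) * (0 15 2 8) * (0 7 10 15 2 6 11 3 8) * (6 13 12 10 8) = (0 11 3)(6 13 12 10 15)(7 8) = [11, 1, 2, 0, 4, 5, 13, 8, 7, 9, 15, 3, 10, 12, 14, 6]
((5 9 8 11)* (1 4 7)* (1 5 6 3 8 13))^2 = (1 7 9)(3 11)(4 5 13)(6 8)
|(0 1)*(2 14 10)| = |(0 1)(2 14 10)| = 6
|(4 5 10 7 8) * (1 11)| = |(1 11)(4 5 10 7 8)| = 10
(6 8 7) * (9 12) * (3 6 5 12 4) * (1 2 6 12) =(1 2 6 8 7 5)(3 12 9 4) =[0, 2, 6, 12, 3, 1, 8, 5, 7, 4, 10, 11, 9]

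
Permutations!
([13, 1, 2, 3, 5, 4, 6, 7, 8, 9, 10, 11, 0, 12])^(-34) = (0 12 13)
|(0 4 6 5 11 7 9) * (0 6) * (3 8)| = 10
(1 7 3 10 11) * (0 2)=(0 2)(1 7 3 10 11)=[2, 7, 0, 10, 4, 5, 6, 3, 8, 9, 11, 1]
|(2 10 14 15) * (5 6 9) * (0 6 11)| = |(0 6 9 5 11)(2 10 14 15)| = 20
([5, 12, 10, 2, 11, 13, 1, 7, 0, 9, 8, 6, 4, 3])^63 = [0, 11, 2, 3, 1, 5, 4, 7, 8, 9, 10, 12, 6, 13]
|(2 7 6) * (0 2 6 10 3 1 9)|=|(0 2 7 10 3 1 9)|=7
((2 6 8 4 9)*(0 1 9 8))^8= (0 2 1 6 9)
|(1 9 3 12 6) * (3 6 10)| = |(1 9 6)(3 12 10)| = 3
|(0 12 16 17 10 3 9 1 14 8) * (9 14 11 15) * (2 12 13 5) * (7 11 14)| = 16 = |(0 13 5 2 12 16 17 10 3 7 11 15 9 1 14 8)|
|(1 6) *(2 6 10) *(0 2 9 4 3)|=8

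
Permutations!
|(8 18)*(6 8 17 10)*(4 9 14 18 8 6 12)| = 7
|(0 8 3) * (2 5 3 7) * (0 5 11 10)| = 6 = |(0 8 7 2 11 10)(3 5)|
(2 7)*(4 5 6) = (2 7)(4 5 6) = [0, 1, 7, 3, 5, 6, 4, 2]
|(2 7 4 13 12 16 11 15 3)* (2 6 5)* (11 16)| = |(16)(2 7 4 13 12 11 15 3 6 5)| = 10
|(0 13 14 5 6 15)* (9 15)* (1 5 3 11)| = 10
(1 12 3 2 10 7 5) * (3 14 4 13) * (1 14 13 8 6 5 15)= (1 12 13 3 2 10 7 15)(4 8 6 5 14)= [0, 12, 10, 2, 8, 14, 5, 15, 6, 9, 7, 11, 13, 3, 4, 1]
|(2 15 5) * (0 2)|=4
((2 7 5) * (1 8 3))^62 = (1 3 8)(2 5 7)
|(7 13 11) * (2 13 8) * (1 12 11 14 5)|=|(1 12 11 7 8 2 13 14 5)|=9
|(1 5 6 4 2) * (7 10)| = 10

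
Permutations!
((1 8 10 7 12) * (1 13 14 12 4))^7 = (1 10 4 8 7)(12 13 14)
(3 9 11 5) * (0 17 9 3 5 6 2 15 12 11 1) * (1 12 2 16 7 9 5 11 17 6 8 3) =(0 6 16 7 9 12 17 5 11 8 3 1)(2 15) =[6, 0, 15, 1, 4, 11, 16, 9, 3, 12, 10, 8, 17, 13, 14, 2, 7, 5]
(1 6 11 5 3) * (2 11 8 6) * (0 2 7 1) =(0 2 11 5 3)(1 7)(6 8) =[2, 7, 11, 0, 4, 3, 8, 1, 6, 9, 10, 5]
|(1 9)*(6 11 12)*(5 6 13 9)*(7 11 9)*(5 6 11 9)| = 8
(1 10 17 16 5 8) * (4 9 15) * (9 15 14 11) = [0, 10, 2, 3, 15, 8, 6, 7, 1, 14, 17, 9, 12, 13, 11, 4, 5, 16] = (1 10 17 16 5 8)(4 15)(9 14 11)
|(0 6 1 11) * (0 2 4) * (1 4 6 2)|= 4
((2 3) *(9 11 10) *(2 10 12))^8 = (2 10 11)(3 9 12)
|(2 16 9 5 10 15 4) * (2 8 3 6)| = 10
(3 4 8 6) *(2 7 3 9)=(2 7 3 4 8 6 9)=[0, 1, 7, 4, 8, 5, 9, 3, 6, 2]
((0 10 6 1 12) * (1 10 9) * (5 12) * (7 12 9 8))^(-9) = ((0 8 7 12)(1 5 9)(6 10))^(-9) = (0 12 7 8)(6 10)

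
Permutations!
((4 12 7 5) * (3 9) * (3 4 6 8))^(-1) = ((3 9 4 12 7 5 6 8))^(-1) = (3 8 6 5 7 12 4 9)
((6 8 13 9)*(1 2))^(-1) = ((1 2)(6 8 13 9))^(-1) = (1 2)(6 9 13 8)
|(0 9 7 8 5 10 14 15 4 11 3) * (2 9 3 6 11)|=18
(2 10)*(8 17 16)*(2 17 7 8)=(2 10 17 16)(7 8)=[0, 1, 10, 3, 4, 5, 6, 8, 7, 9, 17, 11, 12, 13, 14, 15, 2, 16]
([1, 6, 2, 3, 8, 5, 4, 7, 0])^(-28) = (0 6 8 1 4)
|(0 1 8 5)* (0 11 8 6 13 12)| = 15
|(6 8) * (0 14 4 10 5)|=|(0 14 4 10 5)(6 8)|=10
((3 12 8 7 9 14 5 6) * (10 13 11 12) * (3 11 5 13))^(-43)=(3 10)(5 11 8 9 13 6 12 7 14)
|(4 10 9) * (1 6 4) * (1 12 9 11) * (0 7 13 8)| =|(0 7 13 8)(1 6 4 10 11)(9 12)| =20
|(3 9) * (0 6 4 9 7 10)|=7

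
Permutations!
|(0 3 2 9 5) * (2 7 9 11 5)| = 7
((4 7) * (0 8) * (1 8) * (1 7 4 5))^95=((0 7 5 1 8))^95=(8)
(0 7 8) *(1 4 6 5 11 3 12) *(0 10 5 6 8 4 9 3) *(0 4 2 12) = [7, 9, 12, 0, 8, 11, 6, 2, 10, 3, 5, 4, 1] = (0 7 2 12 1 9 3)(4 8 10 5 11)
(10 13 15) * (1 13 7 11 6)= (1 13 15 10 7 11 6)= [0, 13, 2, 3, 4, 5, 1, 11, 8, 9, 7, 6, 12, 15, 14, 10]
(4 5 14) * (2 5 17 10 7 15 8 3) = (2 5 14 4 17 10 7 15 8 3) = [0, 1, 5, 2, 17, 14, 6, 15, 3, 9, 7, 11, 12, 13, 4, 8, 16, 10]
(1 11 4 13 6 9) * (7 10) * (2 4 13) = (1 11 13 6 9)(2 4)(7 10) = [0, 11, 4, 3, 2, 5, 9, 10, 8, 1, 7, 13, 12, 6]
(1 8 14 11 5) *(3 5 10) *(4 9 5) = (1 8 14 11 10 3 4 9 5) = [0, 8, 2, 4, 9, 1, 6, 7, 14, 5, 3, 10, 12, 13, 11]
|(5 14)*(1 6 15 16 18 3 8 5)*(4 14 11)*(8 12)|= 12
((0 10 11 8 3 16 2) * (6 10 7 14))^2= ((0 7 14 6 10 11 8 3 16 2))^2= (0 14 10 8 16)(2 7 6 11 3)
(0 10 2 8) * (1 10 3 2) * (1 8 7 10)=(0 3 2 7 10 8)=[3, 1, 7, 2, 4, 5, 6, 10, 0, 9, 8]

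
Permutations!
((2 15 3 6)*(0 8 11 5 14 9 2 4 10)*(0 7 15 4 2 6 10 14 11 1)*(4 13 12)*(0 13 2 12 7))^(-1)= (0 10 3 15 7 13 1 8)(4 12 6 9 14)(5 11)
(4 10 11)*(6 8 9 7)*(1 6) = (1 6 8 9 7)(4 10 11) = [0, 6, 2, 3, 10, 5, 8, 1, 9, 7, 11, 4]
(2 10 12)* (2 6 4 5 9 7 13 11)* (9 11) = (2 10 12 6 4 5 11)(7 13 9) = [0, 1, 10, 3, 5, 11, 4, 13, 8, 7, 12, 2, 6, 9]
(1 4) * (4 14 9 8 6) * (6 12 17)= [0, 14, 2, 3, 1, 5, 4, 7, 12, 8, 10, 11, 17, 13, 9, 15, 16, 6]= (1 14 9 8 12 17 6 4)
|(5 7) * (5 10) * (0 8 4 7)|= |(0 8 4 7 10 5)|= 6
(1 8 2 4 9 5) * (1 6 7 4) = (1 8 2)(4 9 5 6 7) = [0, 8, 1, 3, 9, 6, 7, 4, 2, 5]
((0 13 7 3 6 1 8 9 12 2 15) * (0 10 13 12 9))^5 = ((0 12 2 15 10 13 7 3 6 1 8))^5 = (0 13 8 10 1 15 6 2 3 12 7)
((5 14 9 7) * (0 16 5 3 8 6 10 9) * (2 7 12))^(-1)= ((0 16 5 14)(2 7 3 8 6 10 9 12))^(-1)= (0 14 5 16)(2 12 9 10 6 8 3 7)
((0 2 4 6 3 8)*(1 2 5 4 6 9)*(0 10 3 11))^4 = ((0 5 4 9 1 2 6 11)(3 8 10))^4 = (0 1)(2 5)(3 8 10)(4 6)(9 11)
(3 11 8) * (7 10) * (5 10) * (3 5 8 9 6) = (3 11 9 6)(5 10 7 8) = [0, 1, 2, 11, 4, 10, 3, 8, 5, 6, 7, 9]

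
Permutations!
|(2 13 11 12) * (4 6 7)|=12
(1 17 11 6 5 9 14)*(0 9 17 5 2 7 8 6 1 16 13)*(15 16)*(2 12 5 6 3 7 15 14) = [9, 6, 15, 7, 4, 17, 12, 8, 3, 2, 10, 1, 5, 0, 14, 16, 13, 11] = (0 9 2 15 16 13)(1 6 12 5 17 11)(3 7 8)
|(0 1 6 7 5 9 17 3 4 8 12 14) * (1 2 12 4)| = |(0 2 12 14)(1 6 7 5 9 17 3)(4 8)| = 28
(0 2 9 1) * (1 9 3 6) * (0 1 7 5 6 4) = (9)(0 2 3 4)(5 6 7) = [2, 1, 3, 4, 0, 6, 7, 5, 8, 9]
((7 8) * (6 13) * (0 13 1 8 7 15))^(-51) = (0 1)(6 15)(8 13)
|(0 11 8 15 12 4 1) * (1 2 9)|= |(0 11 8 15 12 4 2 9 1)|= 9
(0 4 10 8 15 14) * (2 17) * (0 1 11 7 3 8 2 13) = (0 4 10 2 17 13)(1 11 7 3 8 15 14) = [4, 11, 17, 8, 10, 5, 6, 3, 15, 9, 2, 7, 12, 0, 1, 14, 16, 13]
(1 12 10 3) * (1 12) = [0, 1, 2, 12, 4, 5, 6, 7, 8, 9, 3, 11, 10] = (3 12 10)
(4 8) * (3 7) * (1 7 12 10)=(1 7 3 12 10)(4 8)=[0, 7, 2, 12, 8, 5, 6, 3, 4, 9, 1, 11, 10]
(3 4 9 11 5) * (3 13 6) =(3 4 9 11 5 13 6) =[0, 1, 2, 4, 9, 13, 3, 7, 8, 11, 10, 5, 12, 6]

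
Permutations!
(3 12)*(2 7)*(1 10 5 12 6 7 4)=(1 10 5 12 3 6 7 2 4)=[0, 10, 4, 6, 1, 12, 7, 2, 8, 9, 5, 11, 3]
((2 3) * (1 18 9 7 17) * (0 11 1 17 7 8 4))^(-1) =((0 11 1 18 9 8 4)(2 3))^(-1) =(0 4 8 9 18 1 11)(2 3)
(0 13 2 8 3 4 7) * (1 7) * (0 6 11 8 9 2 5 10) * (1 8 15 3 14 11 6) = [13, 7, 9, 4, 8, 10, 6, 1, 14, 2, 0, 15, 12, 5, 11, 3] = (0 13 5 10)(1 7)(2 9)(3 4 8 14 11 15)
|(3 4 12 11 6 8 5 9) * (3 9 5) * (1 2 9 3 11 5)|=|(1 2 9 3 4 12 5)(6 8 11)|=21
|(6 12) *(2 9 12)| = 4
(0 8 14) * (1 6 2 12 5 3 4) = (0 8 14)(1 6 2 12 5 3 4) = [8, 6, 12, 4, 1, 3, 2, 7, 14, 9, 10, 11, 5, 13, 0]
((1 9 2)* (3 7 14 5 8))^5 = ((1 9 2)(3 7 14 5 8))^5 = (14)(1 2 9)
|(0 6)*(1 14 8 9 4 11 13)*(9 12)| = 8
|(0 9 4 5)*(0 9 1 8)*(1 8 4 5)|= |(0 8)(1 4)(5 9)|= 2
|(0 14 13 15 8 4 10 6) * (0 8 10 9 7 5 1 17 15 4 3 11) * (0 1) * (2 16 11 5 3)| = 72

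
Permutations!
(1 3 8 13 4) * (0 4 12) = (0 4 1 3 8 13 12) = [4, 3, 2, 8, 1, 5, 6, 7, 13, 9, 10, 11, 0, 12]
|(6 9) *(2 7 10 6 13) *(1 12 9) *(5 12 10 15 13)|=12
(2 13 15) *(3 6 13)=[0, 1, 3, 6, 4, 5, 13, 7, 8, 9, 10, 11, 12, 15, 14, 2]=(2 3 6 13 15)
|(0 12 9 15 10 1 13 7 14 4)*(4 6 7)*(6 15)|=11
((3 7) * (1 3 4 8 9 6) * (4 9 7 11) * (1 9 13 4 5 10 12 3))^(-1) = ((3 11 5 10 12)(4 8 7 13)(6 9))^(-1) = (3 12 10 5 11)(4 13 7 8)(6 9)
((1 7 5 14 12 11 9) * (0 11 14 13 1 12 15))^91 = (0 11 9 12 14 15)(1 13 5 7) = ((0 11 9 12 14 15)(1 7 5 13))^91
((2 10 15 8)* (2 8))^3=(15)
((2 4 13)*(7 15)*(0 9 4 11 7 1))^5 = (0 11 9 7 4 15 13 1 2)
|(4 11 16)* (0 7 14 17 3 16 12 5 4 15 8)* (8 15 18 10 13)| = |(0 7 14 17 3 16 18 10 13 8)(4 11 12 5)| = 20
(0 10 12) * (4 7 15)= [10, 1, 2, 3, 7, 5, 6, 15, 8, 9, 12, 11, 0, 13, 14, 4]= (0 10 12)(4 7 15)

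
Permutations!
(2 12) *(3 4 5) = (2 12)(3 4 5) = [0, 1, 12, 4, 5, 3, 6, 7, 8, 9, 10, 11, 2]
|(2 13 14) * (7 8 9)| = 3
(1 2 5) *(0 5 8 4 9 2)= (0 5 1)(2 8 4 9)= [5, 0, 8, 3, 9, 1, 6, 7, 4, 2]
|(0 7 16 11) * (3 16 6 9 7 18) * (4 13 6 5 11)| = |(0 18 3 16 4 13 6 9 7 5 11)| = 11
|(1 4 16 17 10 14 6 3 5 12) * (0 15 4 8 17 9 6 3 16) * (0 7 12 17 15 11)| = 30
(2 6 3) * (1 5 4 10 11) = (1 5 4 10 11)(2 6 3) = [0, 5, 6, 2, 10, 4, 3, 7, 8, 9, 11, 1]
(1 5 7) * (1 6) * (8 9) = (1 5 7 6)(8 9) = [0, 5, 2, 3, 4, 7, 1, 6, 9, 8]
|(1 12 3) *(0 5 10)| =3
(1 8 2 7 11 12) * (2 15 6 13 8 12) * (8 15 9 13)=(1 12)(2 7 11)(6 8 9 13 15)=[0, 12, 7, 3, 4, 5, 8, 11, 9, 13, 10, 2, 1, 15, 14, 6]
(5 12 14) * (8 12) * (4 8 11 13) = (4 8 12 14 5 11 13) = [0, 1, 2, 3, 8, 11, 6, 7, 12, 9, 10, 13, 14, 4, 5]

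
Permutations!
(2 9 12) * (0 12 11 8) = (0 12 2 9 11 8) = [12, 1, 9, 3, 4, 5, 6, 7, 0, 11, 10, 8, 2]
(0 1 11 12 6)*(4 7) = (0 1 11 12 6)(4 7) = [1, 11, 2, 3, 7, 5, 0, 4, 8, 9, 10, 12, 6]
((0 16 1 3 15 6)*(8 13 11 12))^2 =(0 1 15)(3 6 16)(8 11)(12 13)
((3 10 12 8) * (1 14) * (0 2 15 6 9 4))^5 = ((0 2 15 6 9 4)(1 14)(3 10 12 8))^5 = (0 4 9 6 15 2)(1 14)(3 10 12 8)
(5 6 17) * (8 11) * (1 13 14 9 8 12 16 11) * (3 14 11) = (1 13 11 12 16 3 14 9 8)(5 6 17) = [0, 13, 2, 14, 4, 6, 17, 7, 1, 8, 10, 12, 16, 11, 9, 15, 3, 5]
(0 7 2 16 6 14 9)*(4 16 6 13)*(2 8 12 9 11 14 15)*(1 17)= (0 7 8 12 9)(1 17)(2 6 15)(4 16 13)(11 14)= [7, 17, 6, 3, 16, 5, 15, 8, 12, 0, 10, 14, 9, 4, 11, 2, 13, 1]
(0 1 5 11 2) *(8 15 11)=(0 1 5 8 15 11 2)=[1, 5, 0, 3, 4, 8, 6, 7, 15, 9, 10, 2, 12, 13, 14, 11]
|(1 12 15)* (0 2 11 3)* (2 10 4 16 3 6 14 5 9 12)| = |(0 10 4 16 3)(1 2 11 6 14 5 9 12 15)| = 45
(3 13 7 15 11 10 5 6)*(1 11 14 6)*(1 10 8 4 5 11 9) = (1 9)(3 13 7 15 14 6)(4 5 10 11 8) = [0, 9, 2, 13, 5, 10, 3, 15, 4, 1, 11, 8, 12, 7, 6, 14]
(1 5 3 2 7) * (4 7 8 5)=(1 4 7)(2 8 5 3)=[0, 4, 8, 2, 7, 3, 6, 1, 5]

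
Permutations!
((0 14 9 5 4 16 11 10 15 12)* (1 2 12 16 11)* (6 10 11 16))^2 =(0 9 4 1 12 14 5 16 2)(6 15 10)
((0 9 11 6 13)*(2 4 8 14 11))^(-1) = (0 13 6 11 14 8 4 2 9)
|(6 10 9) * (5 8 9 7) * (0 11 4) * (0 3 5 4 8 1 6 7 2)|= |(0 11 8 9 7 4 3 5 1 6 10 2)|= 12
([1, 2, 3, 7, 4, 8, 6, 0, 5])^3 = [3, 7, 0, 1, 4, 8, 6, 2, 5]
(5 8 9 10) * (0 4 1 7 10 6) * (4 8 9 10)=(0 8 10 5 9 6)(1 7 4)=[8, 7, 2, 3, 1, 9, 0, 4, 10, 6, 5]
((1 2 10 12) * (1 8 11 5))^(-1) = ((1 2 10 12 8 11 5))^(-1) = (1 5 11 8 12 10 2)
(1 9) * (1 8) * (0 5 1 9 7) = [5, 7, 2, 3, 4, 1, 6, 0, 9, 8] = (0 5 1 7)(8 9)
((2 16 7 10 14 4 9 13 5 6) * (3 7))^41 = (2 13 14 3 6 9 10 16 5 4 7)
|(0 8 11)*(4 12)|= 6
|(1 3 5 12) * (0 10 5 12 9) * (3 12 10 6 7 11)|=8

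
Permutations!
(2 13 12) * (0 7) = (0 7)(2 13 12) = [7, 1, 13, 3, 4, 5, 6, 0, 8, 9, 10, 11, 2, 12]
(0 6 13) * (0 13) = [6, 1, 2, 3, 4, 5, 0, 7, 8, 9, 10, 11, 12, 13] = (13)(0 6)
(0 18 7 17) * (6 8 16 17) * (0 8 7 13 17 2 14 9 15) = [18, 1, 14, 3, 4, 5, 7, 6, 16, 15, 10, 11, 12, 17, 9, 0, 2, 8, 13] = (0 18 13 17 8 16 2 14 9 15)(6 7)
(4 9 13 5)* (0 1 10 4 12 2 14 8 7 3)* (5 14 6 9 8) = [1, 10, 6, 0, 8, 12, 9, 3, 7, 13, 4, 11, 2, 14, 5] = (0 1 10 4 8 7 3)(2 6 9 13 14 5 12)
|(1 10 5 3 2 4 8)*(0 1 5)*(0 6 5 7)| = 10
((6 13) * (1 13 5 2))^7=(1 6 2 13 5)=((1 13 6 5 2))^7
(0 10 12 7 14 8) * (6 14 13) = (0 10 12 7 13 6 14 8) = [10, 1, 2, 3, 4, 5, 14, 13, 0, 9, 12, 11, 7, 6, 8]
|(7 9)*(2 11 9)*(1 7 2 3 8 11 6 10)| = 9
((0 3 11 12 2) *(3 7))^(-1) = ((0 7 3 11 12 2))^(-1) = (0 2 12 11 3 7)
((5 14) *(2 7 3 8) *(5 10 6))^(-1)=((2 7 3 8)(5 14 10 6))^(-1)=(2 8 3 7)(5 6 10 14)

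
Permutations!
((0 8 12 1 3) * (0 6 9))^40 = ((0 8 12 1 3 6 9))^40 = (0 6 1 8 9 3 12)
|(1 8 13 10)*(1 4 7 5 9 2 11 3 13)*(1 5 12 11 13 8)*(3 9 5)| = |(2 13 10 4 7 12 11 9)(3 8)| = 8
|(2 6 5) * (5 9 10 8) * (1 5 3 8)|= 6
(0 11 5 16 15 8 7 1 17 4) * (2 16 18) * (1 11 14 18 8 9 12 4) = (0 14 18 2 16 15 9 12 4)(1 17)(5 8 7 11) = [14, 17, 16, 3, 0, 8, 6, 11, 7, 12, 10, 5, 4, 13, 18, 9, 15, 1, 2]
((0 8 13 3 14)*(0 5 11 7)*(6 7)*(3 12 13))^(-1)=((0 8 3 14 5 11 6 7)(12 13))^(-1)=(0 7 6 11 5 14 3 8)(12 13)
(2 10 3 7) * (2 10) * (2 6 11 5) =(2 6 11 5)(3 7 10) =[0, 1, 6, 7, 4, 2, 11, 10, 8, 9, 3, 5]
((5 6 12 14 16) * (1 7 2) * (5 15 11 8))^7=(1 7 2)(5 8 11 15 16 14 12 6)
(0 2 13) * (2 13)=[13, 1, 2, 3, 4, 5, 6, 7, 8, 9, 10, 11, 12, 0]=(0 13)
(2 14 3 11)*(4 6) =(2 14 3 11)(4 6) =[0, 1, 14, 11, 6, 5, 4, 7, 8, 9, 10, 2, 12, 13, 3]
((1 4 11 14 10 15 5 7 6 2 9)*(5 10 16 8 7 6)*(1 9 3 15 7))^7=(1 4 11 14 16 8)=((1 4 11 14 16 8)(2 3 15 10 7 5 6))^7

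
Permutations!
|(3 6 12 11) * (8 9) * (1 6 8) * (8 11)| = |(1 6 12 8 9)(3 11)| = 10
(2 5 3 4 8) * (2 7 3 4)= (2 5 4 8 7 3)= [0, 1, 5, 2, 8, 4, 6, 3, 7]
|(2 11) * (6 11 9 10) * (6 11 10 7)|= 6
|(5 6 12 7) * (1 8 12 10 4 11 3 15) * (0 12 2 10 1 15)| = 12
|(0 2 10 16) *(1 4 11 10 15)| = 8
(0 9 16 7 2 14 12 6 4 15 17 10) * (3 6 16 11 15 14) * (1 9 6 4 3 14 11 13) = (0 6 3 4 11 15 17 10)(1 9 13)(2 14 12 16 7) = [6, 9, 14, 4, 11, 5, 3, 2, 8, 13, 0, 15, 16, 1, 12, 17, 7, 10]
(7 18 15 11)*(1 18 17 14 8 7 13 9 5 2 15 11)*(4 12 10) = (1 18 11 13 9 5 2 15)(4 12 10)(7 17 14 8) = [0, 18, 15, 3, 12, 2, 6, 17, 7, 5, 4, 13, 10, 9, 8, 1, 16, 14, 11]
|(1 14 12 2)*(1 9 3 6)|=|(1 14 12 2 9 3 6)|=7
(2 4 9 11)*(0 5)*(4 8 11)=(0 5)(2 8 11)(4 9)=[5, 1, 8, 3, 9, 0, 6, 7, 11, 4, 10, 2]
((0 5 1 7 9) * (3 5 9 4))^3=(0 9)(1 3 7 5 4)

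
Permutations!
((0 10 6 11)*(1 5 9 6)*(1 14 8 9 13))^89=(0 6 8 10 11 9 14)(1 13 5)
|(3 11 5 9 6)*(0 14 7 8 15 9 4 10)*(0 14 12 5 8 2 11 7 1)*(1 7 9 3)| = 15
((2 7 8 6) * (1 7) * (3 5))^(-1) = ((1 7 8 6 2)(3 5))^(-1) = (1 2 6 8 7)(3 5)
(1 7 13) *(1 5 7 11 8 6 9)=(1 11 8 6 9)(5 7 13)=[0, 11, 2, 3, 4, 7, 9, 13, 6, 1, 10, 8, 12, 5]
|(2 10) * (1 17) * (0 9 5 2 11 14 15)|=|(0 9 5 2 10 11 14 15)(1 17)|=8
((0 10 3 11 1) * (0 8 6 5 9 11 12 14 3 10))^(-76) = (1 6 9)(3 14 12)(5 11 8)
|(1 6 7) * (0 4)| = |(0 4)(1 6 7)| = 6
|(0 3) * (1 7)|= |(0 3)(1 7)|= 2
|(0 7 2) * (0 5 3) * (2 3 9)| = 3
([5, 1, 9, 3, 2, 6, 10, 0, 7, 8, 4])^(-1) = (0 7 8 9 2 4 10 6 5)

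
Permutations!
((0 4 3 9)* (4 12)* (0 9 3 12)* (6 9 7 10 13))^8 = (6 10 9 13 7)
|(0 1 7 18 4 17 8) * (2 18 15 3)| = 10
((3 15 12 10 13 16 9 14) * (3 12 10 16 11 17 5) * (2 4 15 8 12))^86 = (2 15 13 17 3 12 9)(4 10 11 5 8 16 14) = ((2 4 15 10 13 11 17 5 3 8 12 16 9 14))^86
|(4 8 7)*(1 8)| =4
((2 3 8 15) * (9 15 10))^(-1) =(2 15 9 10 8 3)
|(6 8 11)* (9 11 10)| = 5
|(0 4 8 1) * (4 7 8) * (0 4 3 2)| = |(0 7 8 1 4 3 2)| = 7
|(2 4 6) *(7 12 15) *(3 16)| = 6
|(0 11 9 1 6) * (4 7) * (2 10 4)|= 20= |(0 11 9 1 6)(2 10 4 7)|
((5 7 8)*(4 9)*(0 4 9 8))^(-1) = (9)(0 7 5 8 4)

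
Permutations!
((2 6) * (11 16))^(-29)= ((2 6)(11 16))^(-29)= (2 6)(11 16)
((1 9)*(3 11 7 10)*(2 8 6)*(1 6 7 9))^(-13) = (2 10 9 8 3 6 7 11)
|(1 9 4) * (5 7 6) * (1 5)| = 6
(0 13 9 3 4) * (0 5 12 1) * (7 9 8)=(0 13 8 7 9 3 4 5 12 1)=[13, 0, 2, 4, 5, 12, 6, 9, 7, 3, 10, 11, 1, 8]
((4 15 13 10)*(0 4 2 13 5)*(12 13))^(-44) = (15)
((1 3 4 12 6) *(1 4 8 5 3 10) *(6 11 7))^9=(1 10)(4 6 7 11 12)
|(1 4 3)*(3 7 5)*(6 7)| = |(1 4 6 7 5 3)| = 6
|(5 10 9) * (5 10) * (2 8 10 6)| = |(2 8 10 9 6)| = 5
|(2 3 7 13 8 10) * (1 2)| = |(1 2 3 7 13 8 10)| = 7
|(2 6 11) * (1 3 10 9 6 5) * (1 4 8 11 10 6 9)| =20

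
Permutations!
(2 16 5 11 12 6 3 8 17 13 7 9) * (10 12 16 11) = (2 11 16 5 10 12 6 3 8 17 13 7 9) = [0, 1, 11, 8, 4, 10, 3, 9, 17, 2, 12, 16, 6, 7, 14, 15, 5, 13]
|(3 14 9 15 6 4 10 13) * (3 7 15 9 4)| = 8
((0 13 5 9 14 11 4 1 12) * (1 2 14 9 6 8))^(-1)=(0 12 1 8 6 5 13)(2 4 11 14)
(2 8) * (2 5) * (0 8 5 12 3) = (0 8 12 3)(2 5) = [8, 1, 5, 0, 4, 2, 6, 7, 12, 9, 10, 11, 3]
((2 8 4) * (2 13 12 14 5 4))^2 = ((2 8)(4 13 12 14 5))^2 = (4 12 5 13 14)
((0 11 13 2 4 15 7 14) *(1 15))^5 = (0 1 11 15 13 7 2 14 4)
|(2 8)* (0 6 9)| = 6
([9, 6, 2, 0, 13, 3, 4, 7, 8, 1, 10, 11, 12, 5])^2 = (0 1 4 5)(3 9 6 13)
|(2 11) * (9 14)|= 2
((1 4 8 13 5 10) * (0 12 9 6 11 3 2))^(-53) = ((0 12 9 6 11 3 2)(1 4 8 13 5 10))^(-53) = (0 6 2 9 3 12 11)(1 4 8 13 5 10)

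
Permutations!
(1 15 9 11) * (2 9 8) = (1 15 8 2 9 11) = [0, 15, 9, 3, 4, 5, 6, 7, 2, 11, 10, 1, 12, 13, 14, 8]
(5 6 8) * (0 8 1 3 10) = (0 8 5 6 1 3 10) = [8, 3, 2, 10, 4, 6, 1, 7, 5, 9, 0]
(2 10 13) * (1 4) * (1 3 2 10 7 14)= (1 4 3 2 7 14)(10 13)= [0, 4, 7, 2, 3, 5, 6, 14, 8, 9, 13, 11, 12, 10, 1]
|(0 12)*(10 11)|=2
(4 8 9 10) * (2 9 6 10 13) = (2 9 13)(4 8 6 10) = [0, 1, 9, 3, 8, 5, 10, 7, 6, 13, 4, 11, 12, 2]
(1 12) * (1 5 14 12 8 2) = [0, 8, 1, 3, 4, 14, 6, 7, 2, 9, 10, 11, 5, 13, 12] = (1 8 2)(5 14 12)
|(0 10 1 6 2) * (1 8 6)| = 5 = |(0 10 8 6 2)|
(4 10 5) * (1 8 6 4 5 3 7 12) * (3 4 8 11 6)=(1 11 6 8 3 7 12)(4 10)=[0, 11, 2, 7, 10, 5, 8, 12, 3, 9, 4, 6, 1]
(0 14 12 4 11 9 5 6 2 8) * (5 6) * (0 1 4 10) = [14, 4, 8, 3, 11, 5, 2, 7, 1, 6, 0, 9, 10, 13, 12] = (0 14 12 10)(1 4 11 9 6 2 8)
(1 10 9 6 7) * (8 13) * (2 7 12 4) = (1 10 9 6 12 4 2 7)(8 13) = [0, 10, 7, 3, 2, 5, 12, 1, 13, 6, 9, 11, 4, 8]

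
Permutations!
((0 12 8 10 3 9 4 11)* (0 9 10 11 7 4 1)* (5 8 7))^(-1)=(0 1 9 11 8 5 4 7 12)(3 10)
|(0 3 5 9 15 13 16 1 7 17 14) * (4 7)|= 12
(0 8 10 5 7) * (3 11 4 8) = [3, 1, 2, 11, 8, 7, 6, 0, 10, 9, 5, 4] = (0 3 11 4 8 10 5 7)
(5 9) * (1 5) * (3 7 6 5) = (1 3 7 6 5 9) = [0, 3, 2, 7, 4, 9, 5, 6, 8, 1]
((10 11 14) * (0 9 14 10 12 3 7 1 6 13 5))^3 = ((0 9 14 12 3 7 1 6 13 5)(10 11))^3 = (0 12 1 5 14 7 13 9 3 6)(10 11)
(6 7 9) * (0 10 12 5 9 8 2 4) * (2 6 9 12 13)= [10, 1, 4, 3, 0, 12, 7, 8, 6, 9, 13, 11, 5, 2]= (0 10 13 2 4)(5 12)(6 7 8)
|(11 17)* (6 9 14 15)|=|(6 9 14 15)(11 17)|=4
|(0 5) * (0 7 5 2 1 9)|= 4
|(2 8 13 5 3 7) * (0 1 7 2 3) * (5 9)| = |(0 1 7 3 2 8 13 9 5)| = 9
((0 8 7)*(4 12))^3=((0 8 7)(4 12))^3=(4 12)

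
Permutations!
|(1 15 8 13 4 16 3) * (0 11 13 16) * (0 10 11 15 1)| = 20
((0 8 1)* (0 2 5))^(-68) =((0 8 1 2 5))^(-68) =(0 1 5 8 2)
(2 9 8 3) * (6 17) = (2 9 8 3)(6 17) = [0, 1, 9, 2, 4, 5, 17, 7, 3, 8, 10, 11, 12, 13, 14, 15, 16, 6]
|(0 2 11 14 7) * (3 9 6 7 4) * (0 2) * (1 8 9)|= 10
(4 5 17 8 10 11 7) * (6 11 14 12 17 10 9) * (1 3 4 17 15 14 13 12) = [0, 3, 2, 4, 5, 10, 11, 17, 9, 6, 13, 7, 15, 12, 1, 14, 16, 8] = (1 3 4 5 10 13 12 15 14)(6 11 7 17 8 9)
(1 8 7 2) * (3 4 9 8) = (1 3 4 9 8 7 2) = [0, 3, 1, 4, 9, 5, 6, 2, 7, 8]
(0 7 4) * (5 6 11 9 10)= [7, 1, 2, 3, 0, 6, 11, 4, 8, 10, 5, 9]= (0 7 4)(5 6 11 9 10)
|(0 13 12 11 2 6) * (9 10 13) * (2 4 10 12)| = 9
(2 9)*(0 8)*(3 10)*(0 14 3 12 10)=(0 8 14 3)(2 9)(10 12)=[8, 1, 9, 0, 4, 5, 6, 7, 14, 2, 12, 11, 10, 13, 3]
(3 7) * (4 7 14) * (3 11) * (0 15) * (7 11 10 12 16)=(0 15)(3 14 4 11)(7 10 12 16)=[15, 1, 2, 14, 11, 5, 6, 10, 8, 9, 12, 3, 16, 13, 4, 0, 7]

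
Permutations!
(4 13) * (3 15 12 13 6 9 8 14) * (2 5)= (2 5)(3 15 12 13 4 6 9 8 14)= [0, 1, 5, 15, 6, 2, 9, 7, 14, 8, 10, 11, 13, 4, 3, 12]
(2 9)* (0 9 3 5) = (0 9 2 3 5) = [9, 1, 3, 5, 4, 0, 6, 7, 8, 2]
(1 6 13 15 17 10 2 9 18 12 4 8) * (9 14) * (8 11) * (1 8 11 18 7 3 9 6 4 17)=(1 4 18 12 17 10 2 14 6 13 15)(3 9 7)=[0, 4, 14, 9, 18, 5, 13, 3, 8, 7, 2, 11, 17, 15, 6, 1, 16, 10, 12]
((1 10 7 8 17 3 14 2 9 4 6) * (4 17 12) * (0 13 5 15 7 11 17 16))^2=((0 13 5 15 7 8 12 4 6 1 10 11 17 3 14 2 9 16))^2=(0 5 7 12 6 10 17 14 9)(1 11 3 2 16 13 15 8 4)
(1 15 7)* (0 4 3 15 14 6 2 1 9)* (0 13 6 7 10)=(0 4 3 15 10)(1 14 7 9 13 6 2)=[4, 14, 1, 15, 3, 5, 2, 9, 8, 13, 0, 11, 12, 6, 7, 10]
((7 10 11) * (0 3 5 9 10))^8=((0 3 5 9 10 11 7))^8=(0 3 5 9 10 11 7)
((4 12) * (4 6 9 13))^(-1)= (4 13 9 6 12)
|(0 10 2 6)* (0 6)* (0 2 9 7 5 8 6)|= 7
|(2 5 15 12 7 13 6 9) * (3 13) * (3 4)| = 10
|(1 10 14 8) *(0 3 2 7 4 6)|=12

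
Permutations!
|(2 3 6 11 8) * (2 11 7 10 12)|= |(2 3 6 7 10 12)(8 11)|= 6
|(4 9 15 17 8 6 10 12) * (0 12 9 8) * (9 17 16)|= 21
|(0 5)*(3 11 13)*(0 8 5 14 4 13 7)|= 14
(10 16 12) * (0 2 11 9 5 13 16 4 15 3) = (0 2 11 9 5 13 16 12 10 4 15 3) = [2, 1, 11, 0, 15, 13, 6, 7, 8, 5, 4, 9, 10, 16, 14, 3, 12]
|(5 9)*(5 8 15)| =4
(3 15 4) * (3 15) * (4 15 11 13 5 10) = [0, 1, 2, 3, 11, 10, 6, 7, 8, 9, 4, 13, 12, 5, 14, 15] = (15)(4 11 13 5 10)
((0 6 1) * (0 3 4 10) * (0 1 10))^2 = ((0 6 10 1 3 4))^2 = (0 10 3)(1 4 6)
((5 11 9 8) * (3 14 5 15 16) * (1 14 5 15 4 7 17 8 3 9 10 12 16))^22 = (1 14 15)(3 5 11 10 12 16 9)(4 17)(7 8)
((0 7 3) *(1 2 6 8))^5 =(0 3 7)(1 2 6 8)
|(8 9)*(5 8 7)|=4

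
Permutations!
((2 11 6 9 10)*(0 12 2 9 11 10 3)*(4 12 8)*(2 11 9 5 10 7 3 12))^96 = (12)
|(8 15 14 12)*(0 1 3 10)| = 4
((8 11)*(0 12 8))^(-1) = ((0 12 8 11))^(-1) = (0 11 8 12)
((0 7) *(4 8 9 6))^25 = (0 7)(4 8 9 6)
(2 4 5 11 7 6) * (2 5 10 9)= (2 4 10 9)(5 11 7 6)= [0, 1, 4, 3, 10, 11, 5, 6, 8, 2, 9, 7]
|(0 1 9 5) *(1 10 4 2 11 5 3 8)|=12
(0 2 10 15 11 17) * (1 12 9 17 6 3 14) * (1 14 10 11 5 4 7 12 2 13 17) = (0 13 17)(1 2 11 6 3 10 15 5 4 7 12 9) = [13, 2, 11, 10, 7, 4, 3, 12, 8, 1, 15, 6, 9, 17, 14, 5, 16, 0]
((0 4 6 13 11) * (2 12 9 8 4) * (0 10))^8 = (0 11 6 8 12)(2 10 13 4 9)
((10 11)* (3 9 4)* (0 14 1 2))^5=((0 14 1 2)(3 9 4)(10 11))^5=(0 14 1 2)(3 4 9)(10 11)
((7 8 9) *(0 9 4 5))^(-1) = ((0 9 7 8 4 5))^(-1) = (0 5 4 8 7 9)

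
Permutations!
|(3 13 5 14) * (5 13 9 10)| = |(3 9 10 5 14)| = 5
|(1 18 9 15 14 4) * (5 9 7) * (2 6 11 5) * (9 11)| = 18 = |(1 18 7 2 6 9 15 14 4)(5 11)|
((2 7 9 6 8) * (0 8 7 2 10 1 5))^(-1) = (0 5 1 10 8)(6 9 7)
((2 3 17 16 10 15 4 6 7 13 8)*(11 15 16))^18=((2 3 17 11 15 4 6 7 13 8)(10 16))^18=(2 13 6 15 17)(3 8 7 4 11)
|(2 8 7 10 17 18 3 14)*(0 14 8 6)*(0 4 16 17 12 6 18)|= |(0 14 2 18 3 8 7 10 12 6 4 16 17)|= 13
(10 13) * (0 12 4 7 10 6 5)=[12, 1, 2, 3, 7, 0, 5, 10, 8, 9, 13, 11, 4, 6]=(0 12 4 7 10 13 6 5)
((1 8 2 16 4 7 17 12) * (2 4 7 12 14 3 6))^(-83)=(1 8 4 12)(2 16 7 17 14 3 6)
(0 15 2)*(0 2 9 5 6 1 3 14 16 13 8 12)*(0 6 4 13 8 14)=(0 15 9 5 4 13 14 16 8 12 6 1 3)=[15, 3, 2, 0, 13, 4, 1, 7, 12, 5, 10, 11, 6, 14, 16, 9, 8]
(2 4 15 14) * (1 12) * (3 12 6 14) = (1 6 14 2 4 15 3 12) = [0, 6, 4, 12, 15, 5, 14, 7, 8, 9, 10, 11, 1, 13, 2, 3]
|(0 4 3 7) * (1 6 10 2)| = 4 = |(0 4 3 7)(1 6 10 2)|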